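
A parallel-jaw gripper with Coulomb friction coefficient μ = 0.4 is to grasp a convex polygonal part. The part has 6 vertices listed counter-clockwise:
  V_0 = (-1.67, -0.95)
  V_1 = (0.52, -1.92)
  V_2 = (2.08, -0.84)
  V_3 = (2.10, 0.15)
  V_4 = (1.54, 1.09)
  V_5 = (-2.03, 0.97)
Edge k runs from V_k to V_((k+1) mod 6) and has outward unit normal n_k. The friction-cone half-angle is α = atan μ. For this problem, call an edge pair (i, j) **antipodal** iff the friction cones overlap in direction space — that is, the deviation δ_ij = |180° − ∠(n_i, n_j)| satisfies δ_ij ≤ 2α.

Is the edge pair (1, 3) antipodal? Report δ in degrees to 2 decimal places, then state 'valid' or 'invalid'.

α = atan 0.4 = 21.80°;  2α = 43.60°
edge 1: e_1 = (+1.56, +1.08);  n_1 = (+0.5692, -0.8222)
edge 3: e_3 = (-0.56, +0.94);  n_3 = (+0.8591, +0.5118)
∠(n_1, n_3) = 86.09°
δ = |180° − 86.09°| = 93.91°
93.91° > 2α = 43.60°  →  invalid

δ = 93.91°, invalid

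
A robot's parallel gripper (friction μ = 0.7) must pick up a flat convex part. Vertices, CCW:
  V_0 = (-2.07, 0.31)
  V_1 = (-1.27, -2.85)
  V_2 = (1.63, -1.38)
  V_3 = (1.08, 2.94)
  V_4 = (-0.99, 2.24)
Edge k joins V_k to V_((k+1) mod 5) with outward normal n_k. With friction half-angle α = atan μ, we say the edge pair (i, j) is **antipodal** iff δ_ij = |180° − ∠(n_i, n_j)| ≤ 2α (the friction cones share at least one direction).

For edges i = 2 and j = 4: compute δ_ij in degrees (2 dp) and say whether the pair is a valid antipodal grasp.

δ = 36.49°, valid

α = atan 0.7 = 34.99°;  2α = 69.98°
edge 2: e_2 = (-0.55, +4.32);  n_2 = (+0.9920, +0.1263)
edge 4: e_4 = (-1.08, -1.93);  n_4 = (-0.8727, +0.4883)
∠(n_2, n_4) = 143.51°
δ = |180° − 143.51°| = 36.49°
36.49° ≤ 2α = 69.98°  →  valid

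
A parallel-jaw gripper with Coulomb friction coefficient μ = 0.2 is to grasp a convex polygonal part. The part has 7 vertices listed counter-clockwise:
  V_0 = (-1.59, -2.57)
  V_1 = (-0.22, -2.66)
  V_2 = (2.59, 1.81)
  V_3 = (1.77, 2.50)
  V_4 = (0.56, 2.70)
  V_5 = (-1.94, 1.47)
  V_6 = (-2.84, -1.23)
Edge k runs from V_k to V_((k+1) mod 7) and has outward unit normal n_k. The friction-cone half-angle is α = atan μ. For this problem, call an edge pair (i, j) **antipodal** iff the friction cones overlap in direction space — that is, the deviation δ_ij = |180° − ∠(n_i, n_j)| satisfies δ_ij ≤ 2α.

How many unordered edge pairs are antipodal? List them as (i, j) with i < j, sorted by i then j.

count = 3; pairs: (0,3), (1,5), (2,6)

α = atan 0.2 = 11.31°;  2α = 22.62°
n_0 = (-0.0656, -0.9978)
n_1 = (+0.8466, -0.5322)
n_2 = (+0.6438, +0.7652)
n_3 = (+0.1631, +0.9866)
n_4 = (-0.4415, +0.8973)
n_5 = (-0.9487, +0.3162)
n_6 = (-0.7312, -0.6821)
  (0,1): δ = 118.40°  ·
  (0,2): δ = 36.32°  ·
  (0,3): δ = 5.63°  ✓
  (0,4): δ = 29.96°  ·
  (0,5): δ = 75.32°  ·
  (0,6): δ = 136.77°  ·
  (1,2): δ = 97.92°  ·
  (1,3): δ = 67.23°  ·
  (1,4): δ = 31.65°  ·
  (1,5): δ = 13.72°  ✓
  (1,6): δ = 75.16°  ·
  (2,3): δ = 149.31°  ·
  (2,4): δ = 113.72°  ·
  (2,5): δ = 68.36°  ·
  (2,6): δ = 6.91°  ✓
  (3,4): δ = 144.42°  ·
  (3,5): δ = 99.05°  ·
  (3,6): δ = 37.60°  ·
  (4,5): δ = 134.63°  ·
  (4,6): δ = 73.19°  ·
  (5,6): δ = 118.56°  ·
antipodal pairs: 3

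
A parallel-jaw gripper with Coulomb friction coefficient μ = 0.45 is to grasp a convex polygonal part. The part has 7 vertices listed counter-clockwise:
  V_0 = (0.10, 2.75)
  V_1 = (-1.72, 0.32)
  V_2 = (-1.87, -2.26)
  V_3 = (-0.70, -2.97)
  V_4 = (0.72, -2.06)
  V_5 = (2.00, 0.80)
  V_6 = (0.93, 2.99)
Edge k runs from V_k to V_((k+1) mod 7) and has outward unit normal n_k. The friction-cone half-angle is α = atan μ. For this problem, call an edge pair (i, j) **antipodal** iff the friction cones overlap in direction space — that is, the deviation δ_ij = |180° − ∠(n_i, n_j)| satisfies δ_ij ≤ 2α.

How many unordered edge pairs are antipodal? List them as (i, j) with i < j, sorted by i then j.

α = atan 0.45 = 24.23°;  2α = 48.46°
n_0 = (-0.8004, +0.5995)
n_1 = (-0.9983, +0.0580)
n_2 = (-0.5188, -0.8549)
n_3 = (+0.5396, -0.8419)
n_4 = (+0.9128, -0.4085)
n_5 = (+0.8985, +0.4390)
n_6 = (-0.2778, +0.9606)
  (0,1): δ = 146.50°  ·
  (0,2): δ = 84.42°  ·
  (0,3): δ = 20.51°  ✓
  (0,4): δ = 12.72°  ✓
  (0,5): δ = 62.87°  ·
  (0,6): δ = 142.96°  ·
  (1,2): δ = 117.92°  ·
  (1,3): δ = 54.02°  ·
  (1,4): δ = 20.78°  ✓
  (1,5): δ = 29.37°  ✓
  (1,6): δ = 109.45°  ·
  (2,3): δ = 116.10°  ·
  (2,4): δ = 82.86°  ·
  (2,5): δ = 32.71°  ✓
  (2,6): δ = 47.38°  ✓
  (3,4): δ = 146.76°  ·
  (3,5): δ = 96.61°  ·
  (3,6): δ = 16.53°  ✓
  (4,5): δ = 129.85°  ·
  (4,6): δ = 49.76°  ·
  (5,6): δ = 99.91°  ·
antipodal pairs: 7

count = 7; pairs: (0,3), (0,4), (1,4), (1,5), (2,5), (2,6), (3,6)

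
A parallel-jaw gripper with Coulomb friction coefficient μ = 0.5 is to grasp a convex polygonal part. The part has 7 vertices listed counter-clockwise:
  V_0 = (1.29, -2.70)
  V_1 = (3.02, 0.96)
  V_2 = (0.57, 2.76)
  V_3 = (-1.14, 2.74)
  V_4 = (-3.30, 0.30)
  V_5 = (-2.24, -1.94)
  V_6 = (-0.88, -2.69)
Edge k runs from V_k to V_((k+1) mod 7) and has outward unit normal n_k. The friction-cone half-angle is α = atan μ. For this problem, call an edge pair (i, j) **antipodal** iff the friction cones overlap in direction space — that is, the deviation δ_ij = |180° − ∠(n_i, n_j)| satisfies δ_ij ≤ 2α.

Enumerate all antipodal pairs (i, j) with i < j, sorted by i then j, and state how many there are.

count = 8; pairs: (0,3), (0,4), (1,4), (1,5), (1,6), (2,5), (2,6), (3,6)

α = atan 0.5 = 26.57°;  2α = 53.13°
n_0 = (+0.9041, -0.4273)
n_1 = (+0.5921, +0.8059)
n_2 = (-0.0117, +0.9999)
n_3 = (-0.7488, +0.6628)
n_4 = (-0.9039, -0.4277)
n_5 = (-0.4829, -0.8757)
n_6 = (-0.0046, -1.0000)
  (0,1): δ = 101.01°  ·
  (0,2): δ = 64.03°  ·
  (0,3): δ = 16.22°  ✓
  (0,4): δ = 50.62°  ✓
  (0,5): δ = 86.42°  ·
  (0,6): δ = 115.04°  ·
  (1,2): δ = 143.03°  ·
  (1,3): δ = 95.21°  ·
  (1,4): δ = 28.37°  ✓
  (1,5): δ = 7.43°  ✓
  (1,6): δ = 36.04°  ✓
  (2,3): δ = 132.19°  ·
  (2,4): δ = 65.35°  ·
  (2,5): δ = 29.55°  ✓
  (2,6): δ = 0.93°  ✓
  (3,4): δ = 113.16°  ·
  (3,5): δ = 77.36°  ·
  (3,6): δ = 48.75°  ✓
  (4,5): δ = 144.20°  ·
  (4,6): δ = 115.59°  ·
  (5,6): δ = 151.39°  ·
antipodal pairs: 8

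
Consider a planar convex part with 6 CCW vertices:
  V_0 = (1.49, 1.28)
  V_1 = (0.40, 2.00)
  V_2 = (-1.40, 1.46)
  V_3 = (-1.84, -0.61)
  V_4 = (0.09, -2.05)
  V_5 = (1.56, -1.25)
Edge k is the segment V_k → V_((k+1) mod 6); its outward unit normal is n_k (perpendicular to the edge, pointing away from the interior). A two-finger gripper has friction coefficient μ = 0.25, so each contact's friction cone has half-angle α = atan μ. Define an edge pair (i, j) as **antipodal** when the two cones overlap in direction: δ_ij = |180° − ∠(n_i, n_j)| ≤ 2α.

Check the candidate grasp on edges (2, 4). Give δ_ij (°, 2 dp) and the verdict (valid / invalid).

δ = 49.44°, invalid

α = atan 0.25 = 14.04°;  2α = 28.07°
edge 2: e_2 = (-0.44, -2.07);  n_2 = (-0.9781, +0.2079)
edge 4: e_4 = (+1.47, +0.80);  n_4 = (+0.4780, -0.8784)
∠(n_2, n_4) = 130.56°
δ = |180° − 130.56°| = 49.44°
49.44° > 2α = 28.07°  →  invalid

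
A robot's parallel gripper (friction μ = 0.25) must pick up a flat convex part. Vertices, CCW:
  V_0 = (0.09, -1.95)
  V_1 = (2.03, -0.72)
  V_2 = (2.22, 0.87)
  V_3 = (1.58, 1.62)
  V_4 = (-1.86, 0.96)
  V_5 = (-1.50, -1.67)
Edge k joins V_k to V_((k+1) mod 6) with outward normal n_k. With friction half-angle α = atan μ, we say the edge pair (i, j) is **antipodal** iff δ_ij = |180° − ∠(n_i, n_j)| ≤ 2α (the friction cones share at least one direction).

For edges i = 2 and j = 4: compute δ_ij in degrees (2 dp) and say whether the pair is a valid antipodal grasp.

δ = 32.68°, invalid

α = atan 0.25 = 14.04°;  2α = 28.07°
edge 2: e_2 = (-0.64, +0.75);  n_2 = (+0.7607, +0.6491)
edge 4: e_4 = (+0.36, -2.63);  n_4 = (-0.9908, -0.1356)
∠(n_2, n_4) = 147.32°
δ = |180° − 147.32°| = 32.68°
32.68° > 2α = 28.07°  →  invalid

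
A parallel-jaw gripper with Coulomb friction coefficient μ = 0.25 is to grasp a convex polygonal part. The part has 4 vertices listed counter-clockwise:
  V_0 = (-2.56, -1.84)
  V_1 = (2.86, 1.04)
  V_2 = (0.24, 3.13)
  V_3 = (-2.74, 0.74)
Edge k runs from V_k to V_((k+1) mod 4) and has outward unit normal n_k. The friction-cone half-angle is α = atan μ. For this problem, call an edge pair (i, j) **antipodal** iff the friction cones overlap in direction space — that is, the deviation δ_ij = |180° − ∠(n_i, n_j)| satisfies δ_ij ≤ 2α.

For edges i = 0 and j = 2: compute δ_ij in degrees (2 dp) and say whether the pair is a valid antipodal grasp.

α = atan 0.25 = 14.04°;  2α = 28.07°
edge 0: e_0 = (+5.42, +2.88);  n_0 = (+0.4692, -0.8831)
edge 2: e_2 = (-2.98, -2.39);  n_2 = (-0.6257, +0.7801)
∠(n_0, n_2) = 169.25°
δ = |180° − 169.25°| = 10.75°
10.75° ≤ 2α = 28.07°  →  valid

δ = 10.75°, valid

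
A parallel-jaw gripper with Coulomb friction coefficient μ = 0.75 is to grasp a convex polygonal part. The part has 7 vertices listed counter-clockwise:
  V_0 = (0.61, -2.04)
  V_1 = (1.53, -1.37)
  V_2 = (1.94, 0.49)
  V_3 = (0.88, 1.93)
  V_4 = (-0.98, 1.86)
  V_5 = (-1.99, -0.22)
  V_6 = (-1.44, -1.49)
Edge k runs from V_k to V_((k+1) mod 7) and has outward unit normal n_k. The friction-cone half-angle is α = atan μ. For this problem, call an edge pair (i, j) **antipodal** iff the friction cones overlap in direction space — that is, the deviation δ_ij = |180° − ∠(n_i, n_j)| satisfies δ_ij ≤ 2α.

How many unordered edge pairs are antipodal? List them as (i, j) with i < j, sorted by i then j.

α = atan 0.75 = 36.87°;  2α = 73.74°
n_0 = (+0.5887, -0.8084)
n_1 = (+0.9766, -0.2153)
n_2 = (+0.8053, +0.5928)
n_3 = (-0.0376, +0.9993)
n_4 = (-0.8996, +0.4368)
n_5 = (-0.9176, -0.3974)
n_6 = (-0.2591, -0.9658)
  (0,1): δ = 138.50°  ·
  (0,2): δ = 89.71°  ·
  (0,3): δ = 33.91°  ✓
  (0,4): δ = 28.04°  ✓
  (0,5): δ = 77.35°  ·
  (0,6): δ = 128.92°  ·
  (1,2): δ = 131.21°  ·
  (1,3): δ = 75.41°  ·
  (1,4): δ = 13.47°  ✓
  (1,5): δ = 35.85°  ✓
  (1,6): δ = 87.41°  ·
  (2,3): δ = 124.20°  ·
  (2,4): δ = 62.26°  ✓
  (2,5): δ = 12.94°  ✓
  (2,6): δ = 38.62°  ✓
  (3,4): δ = 118.06°  ·
  (3,5): δ = 68.74°  ✓
  (3,6): δ = 17.17°  ✓
  (4,5): δ = 130.68°  ·
  (4,6): δ = 79.12°  ·
  (5,6): δ = 128.43°  ·
antipodal pairs: 9

count = 9; pairs: (0,3), (0,4), (1,4), (1,5), (2,4), (2,5), (2,6), (3,5), (3,6)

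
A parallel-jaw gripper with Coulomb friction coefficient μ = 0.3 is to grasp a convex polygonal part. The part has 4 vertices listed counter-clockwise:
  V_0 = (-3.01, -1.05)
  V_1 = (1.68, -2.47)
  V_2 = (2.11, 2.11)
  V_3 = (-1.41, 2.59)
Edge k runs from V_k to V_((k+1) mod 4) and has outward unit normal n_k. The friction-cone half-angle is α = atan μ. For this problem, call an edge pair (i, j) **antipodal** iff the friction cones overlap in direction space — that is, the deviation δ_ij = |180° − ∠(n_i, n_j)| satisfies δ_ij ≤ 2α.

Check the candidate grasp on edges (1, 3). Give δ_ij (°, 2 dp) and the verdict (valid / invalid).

δ = 18.36°, valid

α = atan 0.3 = 16.70°;  2α = 33.40°
edge 1: e_1 = (+0.43, +4.58);  n_1 = (+0.9956, -0.0935)
edge 3: e_3 = (-1.60, -3.64);  n_3 = (-0.9155, +0.4024)
∠(n_1, n_3) = 161.64°
δ = |180° − 161.64°| = 18.36°
18.36° ≤ 2α = 33.40°  →  valid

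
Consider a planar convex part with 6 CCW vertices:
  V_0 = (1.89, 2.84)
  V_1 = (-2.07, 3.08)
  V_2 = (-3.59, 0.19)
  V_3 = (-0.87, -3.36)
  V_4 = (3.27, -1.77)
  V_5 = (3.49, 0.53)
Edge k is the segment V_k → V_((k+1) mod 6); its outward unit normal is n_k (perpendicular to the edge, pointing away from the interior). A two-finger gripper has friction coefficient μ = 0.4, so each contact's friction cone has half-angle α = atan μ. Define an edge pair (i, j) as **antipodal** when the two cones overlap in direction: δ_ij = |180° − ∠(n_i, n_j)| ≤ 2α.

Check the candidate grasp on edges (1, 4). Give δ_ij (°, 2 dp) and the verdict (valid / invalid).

δ = 22.28°, valid

α = atan 0.4 = 21.80°;  2α = 43.60°
edge 1: e_1 = (-1.52, -2.89);  n_1 = (-0.8851, +0.4655)
edge 4: e_4 = (+0.22, +2.30);  n_4 = (+0.9955, -0.0952)
∠(n_1, n_4) = 157.72°
δ = |180° − 157.72°| = 22.28°
22.28° ≤ 2α = 43.60°  →  valid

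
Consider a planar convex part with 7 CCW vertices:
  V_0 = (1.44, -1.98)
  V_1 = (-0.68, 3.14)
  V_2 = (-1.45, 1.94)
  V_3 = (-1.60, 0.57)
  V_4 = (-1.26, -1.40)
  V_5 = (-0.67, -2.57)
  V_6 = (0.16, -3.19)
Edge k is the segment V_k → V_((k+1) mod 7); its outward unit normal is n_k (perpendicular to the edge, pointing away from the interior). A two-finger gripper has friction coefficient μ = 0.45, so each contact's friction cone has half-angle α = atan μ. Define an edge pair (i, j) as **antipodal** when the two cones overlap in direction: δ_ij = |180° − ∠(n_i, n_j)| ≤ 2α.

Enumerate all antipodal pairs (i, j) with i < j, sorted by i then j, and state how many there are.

count = 6; pairs: (0,2), (0,3), (0,4), (0,5), (1,6), (2,6)

α = atan 0.45 = 24.23°;  2α = 48.46°
n_0 = (+0.9239, +0.3826)
n_1 = (-0.8416, +0.5400)
n_2 = (-0.9941, +0.1088)
n_3 = (-0.9854, -0.1701)
n_4 = (-0.8929, -0.4503)
n_5 = (-0.5985, -0.8012)
n_6 = (+0.6870, -0.7267)
  (0,1): δ = 55.18°  ·
  (0,2): δ = 28.74°  ✓
  (0,3): δ = 12.70°  ✓
  (0,4): δ = 4.27°  ✓
  (0,5): δ = 30.75°  ✓
  (0,6): δ = 110.90°  ·
  (1,2): δ = 153.56°  ·
  (1,3): δ = 137.52°  ·
  (1,4): δ = 120.55°  ·
  (1,5): δ = 94.07°  ·
  (1,6): δ = 13.92°  ✓
  (2,3): δ = 163.96°  ·
  (2,4): δ = 146.99°  ·
  (2,5): δ = 120.51°  ·
  (2,6): δ = 40.36°  ✓
  (3,4): δ = 163.03°  ·
  (3,5): δ = 136.55°  ·
  (3,6): δ = 56.40°  ·
  (4,5): δ = 153.52°  ·
  (4,6): δ = 73.37°  ·
  (5,6): δ = 99.85°  ·
antipodal pairs: 6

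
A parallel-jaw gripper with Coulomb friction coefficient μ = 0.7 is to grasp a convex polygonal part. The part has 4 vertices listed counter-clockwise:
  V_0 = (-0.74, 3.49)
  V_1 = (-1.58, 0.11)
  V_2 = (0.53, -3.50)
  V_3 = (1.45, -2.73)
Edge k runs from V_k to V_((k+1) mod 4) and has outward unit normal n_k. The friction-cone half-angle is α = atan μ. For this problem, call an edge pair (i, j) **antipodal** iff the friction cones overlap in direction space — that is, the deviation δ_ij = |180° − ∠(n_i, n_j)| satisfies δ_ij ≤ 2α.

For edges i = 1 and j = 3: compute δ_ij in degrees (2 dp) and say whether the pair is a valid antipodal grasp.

α = atan 0.7 = 34.99°;  2α = 69.98°
edge 1: e_1 = (+2.11, -3.61);  n_1 = (-0.8633, -0.5046)
edge 3: e_3 = (-2.19, +6.22);  n_3 = (+0.9432, +0.3321)
∠(n_1, n_3) = 169.09°
δ = |180° − 169.09°| = 10.91°
10.91° ≤ 2α = 69.98°  →  valid

δ = 10.91°, valid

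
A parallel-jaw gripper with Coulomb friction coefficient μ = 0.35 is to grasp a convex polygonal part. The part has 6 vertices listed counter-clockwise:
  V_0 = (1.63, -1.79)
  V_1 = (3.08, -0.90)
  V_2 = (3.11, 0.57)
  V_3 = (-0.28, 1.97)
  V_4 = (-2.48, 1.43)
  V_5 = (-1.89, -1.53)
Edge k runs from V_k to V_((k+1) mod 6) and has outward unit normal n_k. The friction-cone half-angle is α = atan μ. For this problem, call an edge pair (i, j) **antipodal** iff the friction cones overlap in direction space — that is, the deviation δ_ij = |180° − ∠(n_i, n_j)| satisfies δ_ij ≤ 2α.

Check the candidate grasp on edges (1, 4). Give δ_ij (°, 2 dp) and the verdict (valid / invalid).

δ = 12.44°, valid

α = atan 0.35 = 19.29°;  2α = 38.58°
edge 1: e_1 = (+0.03, +1.47);  n_1 = (+0.9998, -0.0204)
edge 4: e_4 = (+0.59, -2.96);  n_4 = (-0.9807, -0.1955)
∠(n_1, n_4) = 167.56°
δ = |180° − 167.56°| = 12.44°
12.44° ≤ 2α = 38.58°  →  valid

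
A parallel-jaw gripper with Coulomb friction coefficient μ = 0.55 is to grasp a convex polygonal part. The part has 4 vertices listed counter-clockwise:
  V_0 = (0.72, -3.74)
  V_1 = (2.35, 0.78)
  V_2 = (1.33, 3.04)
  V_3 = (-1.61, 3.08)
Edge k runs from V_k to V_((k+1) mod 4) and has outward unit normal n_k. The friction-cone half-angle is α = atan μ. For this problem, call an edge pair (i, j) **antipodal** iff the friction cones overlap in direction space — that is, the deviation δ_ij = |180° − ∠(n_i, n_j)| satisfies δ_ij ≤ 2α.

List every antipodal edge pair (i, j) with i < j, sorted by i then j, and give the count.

count = 2; pairs: (0,3), (1,3)

α = atan 0.55 = 28.81°;  2α = 57.62°
n_0 = (+0.9407, -0.3392)
n_1 = (+0.9115, +0.4114)
n_2 = (+0.0136, +0.9999)
n_3 = (-0.9463, -0.3233)
  (0,1): δ = 135.88°  ·
  (0,2): δ = 70.95°  ·
  (0,3): δ = 38.69°  ✓
  (1,2): δ = 115.07°  ·
  (1,3): δ = 5.43°  ✓
  (2,3): δ = 70.36°  ·
antipodal pairs: 2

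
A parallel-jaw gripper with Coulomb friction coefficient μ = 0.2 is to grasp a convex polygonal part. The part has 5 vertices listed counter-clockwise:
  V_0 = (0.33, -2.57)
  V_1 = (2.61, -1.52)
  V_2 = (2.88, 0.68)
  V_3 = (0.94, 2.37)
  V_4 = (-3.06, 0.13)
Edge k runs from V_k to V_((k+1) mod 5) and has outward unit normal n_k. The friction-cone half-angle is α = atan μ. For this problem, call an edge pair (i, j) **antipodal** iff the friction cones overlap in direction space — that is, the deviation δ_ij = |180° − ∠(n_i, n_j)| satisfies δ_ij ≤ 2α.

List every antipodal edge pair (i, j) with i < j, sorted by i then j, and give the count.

α = atan 0.2 = 11.31°;  2α = 22.62°
n_0 = (+0.4183, -0.9083)
n_1 = (+0.9926, -0.1218)
n_2 = (+0.6569, +0.7540)
n_3 = (-0.4886, +0.8725)
n_4 = (-0.6230, -0.7822)
  (0,1): δ = 121.72°  ·
  (0,2): δ = 65.79°  ·
  (0,3): δ = 4.52°  ✓
  (0,4): δ = 116.74°  ·
  (1,2): δ = 124.06°  ·
  (1,3): δ = 53.75°  ·
  (1,4): δ = 58.46°  ·
  (2,3): δ = 109.69°  ·
  (2,4): δ = 2.52°  ✓
  (3,4): δ = 67.78°  ·
antipodal pairs: 2

count = 2; pairs: (0,3), (2,4)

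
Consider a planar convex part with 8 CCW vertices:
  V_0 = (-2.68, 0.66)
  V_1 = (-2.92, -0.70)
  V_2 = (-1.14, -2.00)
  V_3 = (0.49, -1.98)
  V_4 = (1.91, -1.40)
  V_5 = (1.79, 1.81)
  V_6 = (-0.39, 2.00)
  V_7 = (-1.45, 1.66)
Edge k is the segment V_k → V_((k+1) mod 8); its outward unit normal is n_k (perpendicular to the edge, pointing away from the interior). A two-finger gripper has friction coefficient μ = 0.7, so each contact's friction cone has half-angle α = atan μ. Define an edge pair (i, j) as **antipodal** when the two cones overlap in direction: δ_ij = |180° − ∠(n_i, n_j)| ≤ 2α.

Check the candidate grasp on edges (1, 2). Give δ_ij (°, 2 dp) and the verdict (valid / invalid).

α = atan 0.7 = 34.99°;  2α = 69.98°
edge 1: e_1 = (+1.78, -1.30);  n_1 = (-0.5898, -0.8076)
edge 2: e_2 = (+1.63, +0.02);  n_2 = (+0.0123, -0.9999)
∠(n_1, n_2) = 36.85°
δ = |180° − 36.85°| = 143.15°
143.15° > 2α = 69.98°  →  invalid

δ = 143.15°, invalid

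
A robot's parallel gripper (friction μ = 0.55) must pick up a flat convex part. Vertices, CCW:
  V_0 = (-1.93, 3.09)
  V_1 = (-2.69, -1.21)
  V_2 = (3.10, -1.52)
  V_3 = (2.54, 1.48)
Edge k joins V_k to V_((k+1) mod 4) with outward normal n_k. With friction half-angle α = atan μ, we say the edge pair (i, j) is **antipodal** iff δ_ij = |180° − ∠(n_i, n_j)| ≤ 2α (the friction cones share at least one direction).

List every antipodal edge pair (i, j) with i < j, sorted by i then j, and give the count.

count = 2; pairs: (0,2), (1,3)

α = atan 0.55 = 28.81°;  2α = 57.62°
n_0 = (-0.9847, +0.1740)
n_1 = (-0.0535, -0.9986)
n_2 = (+0.9830, +0.1835)
n_3 = (+0.3389, +0.9408)
  (0,1): δ = 83.04°  ·
  (0,2): δ = 20.60°  ✓
  (0,3): δ = 80.22°  ·
  (1,2): δ = 76.36°  ·
  (1,3): δ = 16.74°  ✓
  (2,3): δ = 120.38°  ·
antipodal pairs: 2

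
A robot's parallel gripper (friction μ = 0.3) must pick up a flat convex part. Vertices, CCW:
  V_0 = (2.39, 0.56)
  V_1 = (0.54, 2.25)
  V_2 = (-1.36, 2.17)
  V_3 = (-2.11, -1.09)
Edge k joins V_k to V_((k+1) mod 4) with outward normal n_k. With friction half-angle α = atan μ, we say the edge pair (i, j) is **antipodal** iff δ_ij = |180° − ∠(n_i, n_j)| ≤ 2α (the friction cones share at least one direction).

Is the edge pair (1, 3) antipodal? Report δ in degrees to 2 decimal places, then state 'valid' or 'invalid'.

δ = 17.73°, valid

α = atan 0.3 = 16.70°;  2α = 33.40°
edge 1: e_1 = (-1.90, -0.08);  n_1 = (-0.0421, +0.9991)
edge 3: e_3 = (+4.50, +1.65);  n_3 = (+0.3443, -0.9389)
∠(n_1, n_3) = 162.27°
δ = |180° − 162.27°| = 17.73°
17.73° ≤ 2α = 33.40°  →  valid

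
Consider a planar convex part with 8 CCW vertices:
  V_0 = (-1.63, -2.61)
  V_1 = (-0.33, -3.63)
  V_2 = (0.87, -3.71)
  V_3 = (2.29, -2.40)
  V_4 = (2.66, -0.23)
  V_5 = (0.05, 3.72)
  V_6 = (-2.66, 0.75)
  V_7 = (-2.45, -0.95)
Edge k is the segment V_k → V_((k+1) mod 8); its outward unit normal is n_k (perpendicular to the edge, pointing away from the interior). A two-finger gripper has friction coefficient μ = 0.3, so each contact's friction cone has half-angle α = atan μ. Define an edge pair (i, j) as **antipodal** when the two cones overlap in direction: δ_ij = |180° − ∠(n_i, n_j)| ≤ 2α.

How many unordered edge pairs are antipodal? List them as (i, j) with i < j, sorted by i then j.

count = 6; pairs: (0,4), (2,5), (3,5), (3,6), (4,6), (4,7)

α = atan 0.3 = 16.70°;  2α = 33.40°
n_0 = (-0.6173, -0.7867)
n_1 = (-0.0665, -0.9978)
n_2 = (+0.6781, -0.7350)
n_3 = (+0.9858, -0.1681)
n_4 = (+0.8343, +0.5513)
n_5 = (-0.7387, +0.6740)
n_6 = (-0.9925, -0.1226)
n_7 = (-0.8966, -0.4429)
  (0,1): δ = 145.70°  ·
  (0,2): δ = 99.19°  ·
  (0,3): δ = 61.56°  ·
  (0,4): δ = 18.43°  ✓
  (0,5): δ = 85.74°  ·
  (0,6): δ = 135.16°  ·
  (0,7): δ = 154.41°  ·
  (1,2): δ = 133.49°  ·
  (1,3): δ = 95.86°  ·
  (1,4): δ = 52.73°  ·
  (1,5): δ = 51.43°  ·
  (1,6): δ = 100.86°  ·
  (1,7): δ = 120.10°  ·
  (2,3): δ = 142.37°  ·
  (2,4): δ = 99.24°  ·
  (2,5): δ = 4.93°  ✓
  (2,6): δ = 54.35°  ·
  (2,7): δ = 73.60°  ·
  (3,4): δ = 136.87°  ·
  (3,5): δ = 32.70°  ✓
  (3,6): δ = 16.72°  ✓
  (3,7): δ = 35.96°  ·
  (4,5): δ = 75.83°  ·
  (4,6): δ = 26.41°  ✓
  (4,7): δ = 7.17°  ✓
  (5,6): δ = 130.58°  ·
  (5,7): δ = 111.33°  ·
  (6,7): δ = 160.75°  ·
antipodal pairs: 6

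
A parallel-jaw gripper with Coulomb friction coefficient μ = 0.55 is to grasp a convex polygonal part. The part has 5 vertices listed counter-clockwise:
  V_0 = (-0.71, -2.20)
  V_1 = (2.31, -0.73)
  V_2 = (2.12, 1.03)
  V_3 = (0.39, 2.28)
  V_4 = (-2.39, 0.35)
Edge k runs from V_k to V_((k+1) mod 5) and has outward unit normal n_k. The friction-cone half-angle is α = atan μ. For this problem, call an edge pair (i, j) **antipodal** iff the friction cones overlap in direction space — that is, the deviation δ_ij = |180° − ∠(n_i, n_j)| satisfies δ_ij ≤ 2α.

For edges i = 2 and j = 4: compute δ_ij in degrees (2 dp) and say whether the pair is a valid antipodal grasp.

δ = 20.77°, valid

α = atan 0.55 = 28.81°;  2α = 57.62°
edge 2: e_2 = (-1.73, +1.25);  n_2 = (+0.5857, +0.8106)
edge 4: e_4 = (+1.68, -2.55);  n_4 = (-0.8351, -0.5502)
∠(n_2, n_4) = 159.23°
δ = |180° − 159.23°| = 20.77°
20.77° ≤ 2α = 57.62°  →  valid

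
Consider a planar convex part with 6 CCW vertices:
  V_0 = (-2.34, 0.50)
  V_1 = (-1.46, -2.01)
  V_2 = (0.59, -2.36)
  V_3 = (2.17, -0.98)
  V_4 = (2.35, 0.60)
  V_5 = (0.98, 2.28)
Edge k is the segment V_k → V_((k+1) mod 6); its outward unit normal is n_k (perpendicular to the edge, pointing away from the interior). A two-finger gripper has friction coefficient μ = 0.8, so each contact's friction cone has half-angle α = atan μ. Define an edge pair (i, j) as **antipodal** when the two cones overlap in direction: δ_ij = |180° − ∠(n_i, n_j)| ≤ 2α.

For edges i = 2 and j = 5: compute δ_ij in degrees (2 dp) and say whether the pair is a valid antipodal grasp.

α = atan 0.8 = 38.66°;  2α = 77.32°
edge 2: e_2 = (+1.58, +1.38);  n_2 = (+0.6578, -0.7532)
edge 5: e_5 = (-3.32, -1.78);  n_5 = (-0.4725, +0.8813)
∠(n_2, n_5) = 167.06°
δ = |180° − 167.06°| = 12.94°
12.94° ≤ 2α = 77.32°  →  valid

δ = 12.94°, valid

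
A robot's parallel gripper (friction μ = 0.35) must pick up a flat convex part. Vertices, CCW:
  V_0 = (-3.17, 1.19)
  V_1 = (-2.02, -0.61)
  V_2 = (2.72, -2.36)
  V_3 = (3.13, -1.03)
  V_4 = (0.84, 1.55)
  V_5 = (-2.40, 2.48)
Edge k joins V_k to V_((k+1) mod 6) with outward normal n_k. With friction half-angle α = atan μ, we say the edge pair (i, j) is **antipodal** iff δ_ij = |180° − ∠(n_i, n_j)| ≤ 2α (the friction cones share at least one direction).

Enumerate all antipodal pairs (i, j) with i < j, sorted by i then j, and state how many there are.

α = atan 0.35 = 19.29°;  2α = 38.58°
n_0 = (-0.8427, -0.5384)
n_1 = (-0.3463, -0.9381)
n_2 = (+0.9556, -0.2946)
n_3 = (+0.7479, +0.6638)
n_4 = (+0.2759, +0.9612)
n_5 = (-0.8587, +0.5125)
  (0,1): δ = 142.84°  ·
  (0,2): δ = 49.71°  ·
  (0,3): δ = 9.02°  ✓
  (0,4): δ = 41.41°  ·
  (0,5): δ = 116.59°  ·
  (1,2): δ = 86.87°  ·
  (1,3): δ = 28.14°  ✓
  (1,4): δ = 4.25°  ✓
  (1,5): δ = 79.43°  ·
  (2,3): δ = 121.27°  ·
  (2,4): δ = 88.88°  ·
  (2,5): δ = 13.70°  ✓
  (3,4): δ = 147.61°  ·
  (3,5): δ = 72.43°  ·
  (4,5): δ = 104.82°  ·
antipodal pairs: 4

count = 4; pairs: (0,3), (1,3), (1,4), (2,5)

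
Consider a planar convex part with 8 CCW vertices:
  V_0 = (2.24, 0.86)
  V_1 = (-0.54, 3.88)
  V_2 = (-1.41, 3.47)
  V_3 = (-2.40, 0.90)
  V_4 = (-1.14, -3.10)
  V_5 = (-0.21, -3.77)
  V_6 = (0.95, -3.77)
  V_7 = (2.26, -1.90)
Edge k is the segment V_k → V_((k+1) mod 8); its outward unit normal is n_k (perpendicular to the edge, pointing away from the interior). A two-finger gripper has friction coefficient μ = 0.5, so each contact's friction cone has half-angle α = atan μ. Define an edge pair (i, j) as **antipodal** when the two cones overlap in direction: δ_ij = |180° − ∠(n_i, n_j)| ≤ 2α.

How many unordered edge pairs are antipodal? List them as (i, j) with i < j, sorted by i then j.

count = 9; pairs: (0,3), (0,4), (0,5), (1,5), (1,6), (2,6), (2,7), (3,6), (3,7)

α = atan 0.5 = 26.57°;  2α = 53.13°
n_0 = (+0.7357, +0.6773)
n_1 = (-0.4263, +0.9046)
n_2 = (-0.9332, +0.3595)
n_3 = (-0.9538, -0.3004)
n_4 = (-0.5845, -0.8114)
n_5 = (+0.0000, -1.0000)
n_6 = (+0.8190, -0.5738)
n_7 = (+1.0000, +0.0072)
  (0,1): δ = 107.40°  ·
  (0,2): δ = 63.70°  ·
  (0,3): δ = 25.15°  ✓
  (0,4): δ = 11.60°  ✓
  (0,5): δ = 47.37°  ✓
  (0,6): δ = 102.36°  ·
  (0,7): δ = 137.78°  ·
  (1,2): δ = 136.30°  ·
  (1,3): δ = 97.75°  ·
  (1,4): δ = 61.00°  ·
  (1,5): δ = 25.23°  ✓
  (1,6): δ = 29.75°  ✓
  (1,7): δ = 65.18°  ·
  (2,3): δ = 141.45°  ·
  (2,4): δ = 104.70°  ·
  (2,5): δ = 68.93°  ·
  (2,6): δ = 13.95°  ✓
  (2,7): δ = 21.48°  ✓
  (3,4): δ = 143.25°  ·
  (3,5): δ = 107.48°  ·
  (3,6): δ = 52.50°  ✓
  (3,7): δ = 17.07°  ✓
  (4,5): δ = 144.23°  ·
  (4,6): δ = 89.24°  ·
  (4,7): δ = 53.81°  ·
  (5,6): δ = 125.01°  ·
  (5,7): δ = 89.58°  ·
  (6,7): δ = 144.57°  ·
antipodal pairs: 9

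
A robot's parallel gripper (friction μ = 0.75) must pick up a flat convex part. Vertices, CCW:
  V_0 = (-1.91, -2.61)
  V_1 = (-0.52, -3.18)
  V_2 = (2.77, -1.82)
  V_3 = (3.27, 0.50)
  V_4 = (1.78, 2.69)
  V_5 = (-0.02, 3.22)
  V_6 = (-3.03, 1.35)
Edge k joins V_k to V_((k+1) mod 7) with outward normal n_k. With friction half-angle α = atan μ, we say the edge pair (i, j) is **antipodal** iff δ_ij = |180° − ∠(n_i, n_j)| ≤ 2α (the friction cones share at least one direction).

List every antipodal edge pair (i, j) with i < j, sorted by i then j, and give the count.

count = 9; pairs: (0,3), (0,4), (0,5), (1,4), (1,5), (2,5), (2,6), (3,6), (4,6)

α = atan 0.75 = 36.87°;  2α = 73.74°
n_0 = (-0.3794, -0.9252)
n_1 = (+0.3820, -0.9242)
n_2 = (+0.9776, -0.2107)
n_3 = (+0.8268, +0.5625)
n_4 = (+0.2825, +0.9593)
n_5 = (-0.5277, +0.8494)
n_6 = (-0.9623, -0.2722)
  (0,1): δ = 135.24°  ·
  (0,2): δ = 79.87°  ·
  (0,3): δ = 33.47°  ✓
  (0,4): δ = 5.89°  ✓
  (0,5): δ = 54.15°  ✓
  (0,6): δ = 128.09°  ·
  (1,2): δ = 124.62°  ·
  (1,3): δ = 78.23°  ·
  (1,4): δ = 38.87°  ✓
  (1,5): δ = 9.39°  ✓
  (1,6): δ = 83.33°  ·
  (2,3): δ = 133.61°  ·
  (2,4): δ = 94.24°  ·
  (2,5): δ = 45.99°  ✓
  (2,6): δ = 27.95°  ✓
  (3,4): δ = 140.64°  ·
  (3,5): δ = 92.38°  ·
  (3,6): δ = 18.44°  ✓
  (4,5): δ = 131.74°  ·
  (4,6): δ = 57.80°  ✓
  (5,6): δ = 106.06°  ·
antipodal pairs: 9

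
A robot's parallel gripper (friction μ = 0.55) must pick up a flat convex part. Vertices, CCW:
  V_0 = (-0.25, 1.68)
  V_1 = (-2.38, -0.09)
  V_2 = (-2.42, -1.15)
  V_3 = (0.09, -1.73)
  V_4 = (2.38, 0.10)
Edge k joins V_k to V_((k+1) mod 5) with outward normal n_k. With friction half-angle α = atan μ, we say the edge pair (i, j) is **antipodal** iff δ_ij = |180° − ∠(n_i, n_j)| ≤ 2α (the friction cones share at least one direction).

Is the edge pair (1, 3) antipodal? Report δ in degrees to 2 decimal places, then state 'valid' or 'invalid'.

δ = 49.21°, valid

α = atan 0.55 = 28.81°;  2α = 57.62°
edge 1: e_1 = (-0.04, -1.06);  n_1 = (-0.9993, +0.0377)
edge 3: e_3 = (+2.29, +1.83);  n_3 = (+0.6243, -0.7812)
∠(n_1, n_3) = 130.79°
δ = |180° − 130.79°| = 49.21°
49.21° ≤ 2α = 57.62°  →  valid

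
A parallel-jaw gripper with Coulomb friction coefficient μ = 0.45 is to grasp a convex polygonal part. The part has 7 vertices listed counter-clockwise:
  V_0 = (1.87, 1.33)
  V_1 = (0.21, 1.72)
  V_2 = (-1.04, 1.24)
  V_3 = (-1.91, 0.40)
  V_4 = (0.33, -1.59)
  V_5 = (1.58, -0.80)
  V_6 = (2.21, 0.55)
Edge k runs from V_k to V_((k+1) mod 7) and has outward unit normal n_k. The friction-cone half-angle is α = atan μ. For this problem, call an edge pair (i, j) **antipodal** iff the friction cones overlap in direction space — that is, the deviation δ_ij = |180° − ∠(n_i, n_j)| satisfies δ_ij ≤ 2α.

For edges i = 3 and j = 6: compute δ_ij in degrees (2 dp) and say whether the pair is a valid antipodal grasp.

δ = 24.83°, valid

α = atan 0.45 = 24.23°;  2α = 48.46°
edge 3: e_3 = (+2.24, -1.99);  n_3 = (-0.6642, -0.7476)
edge 6: e_6 = (-0.34, +0.78);  n_6 = (+0.9167, +0.3996)
∠(n_3, n_6) = 155.17°
δ = |180° − 155.17°| = 24.83°
24.83° ≤ 2α = 48.46°  →  valid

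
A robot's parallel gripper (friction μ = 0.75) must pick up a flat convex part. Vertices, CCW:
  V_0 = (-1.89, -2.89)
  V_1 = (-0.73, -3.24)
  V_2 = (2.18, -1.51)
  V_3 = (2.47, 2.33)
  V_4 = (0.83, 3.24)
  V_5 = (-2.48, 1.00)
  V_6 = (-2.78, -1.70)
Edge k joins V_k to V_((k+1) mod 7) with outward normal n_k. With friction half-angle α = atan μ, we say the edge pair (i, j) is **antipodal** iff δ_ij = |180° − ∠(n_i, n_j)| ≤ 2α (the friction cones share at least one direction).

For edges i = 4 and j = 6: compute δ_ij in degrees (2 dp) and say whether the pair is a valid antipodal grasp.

δ = 87.29°, invalid

α = atan 0.75 = 36.87°;  2α = 73.74°
edge 4: e_4 = (-3.31, -2.24);  n_4 = (-0.5605, +0.8282)
edge 6: e_6 = (+0.89, -1.19);  n_6 = (-0.8008, -0.5989)
∠(n_4, n_6) = 92.71°
δ = |180° − 92.71°| = 87.29°
87.29° > 2α = 73.74°  →  invalid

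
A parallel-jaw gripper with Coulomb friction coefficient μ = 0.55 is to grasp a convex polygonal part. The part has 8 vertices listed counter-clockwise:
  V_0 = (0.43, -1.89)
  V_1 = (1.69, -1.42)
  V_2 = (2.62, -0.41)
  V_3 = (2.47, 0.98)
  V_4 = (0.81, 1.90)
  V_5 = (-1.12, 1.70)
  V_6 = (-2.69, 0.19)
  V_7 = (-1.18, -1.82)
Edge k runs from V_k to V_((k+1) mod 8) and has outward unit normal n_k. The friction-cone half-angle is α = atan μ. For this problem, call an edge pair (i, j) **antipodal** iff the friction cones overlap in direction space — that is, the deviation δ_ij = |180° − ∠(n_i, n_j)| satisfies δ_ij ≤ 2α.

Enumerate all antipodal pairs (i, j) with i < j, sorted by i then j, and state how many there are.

α = atan 0.55 = 28.81°;  2α = 57.62°
n_0 = (+0.3495, -0.9369)
n_1 = (+0.7356, -0.6774)
n_2 = (+0.9942, +0.1073)
n_3 = (+0.4847, +0.8747)
n_4 = (-0.1031, +0.9947)
n_5 = (-0.6932, +0.7207)
n_6 = (-0.7995, -0.6006)
n_7 = (-0.0434, -0.9991)
  (0,1): δ = 153.09°  ·
  (0,2): δ = 104.30°  ·
  (0,3): δ = 49.45°  ✓
  (0,4): δ = 14.54°  ✓
  (0,5): δ = 23.43°  ✓
  (0,6): δ = 106.46°  ·
  (0,7): δ = 157.05°  ·
  (1,2): δ = 131.20°  ·
  (1,3): δ = 76.36°  ·
  (1,4): δ = 41.45°  ✓
  (1,5): δ = 3.48°  ✓
  (1,6): δ = 79.55°  ·
  (1,7): δ = 130.15°  ·
  (2,3): δ = 125.16°  ·
  (2,4): δ = 90.24°  ·
  (2,5): δ = 52.28°  ✓
  (2,6): δ = 30.76°  ✓
  (2,7): δ = 81.35°  ·
  (3,4): δ = 145.09°  ·
  (3,5): δ = 107.12°  ·
  (3,6): δ = 24.09°  ✓
  (3,7): δ = 26.51°  ✓
  (4,5): δ = 142.03°  ·
  (4,6): δ = 59.00°  ·
  (4,7): δ = 8.41°  ✓
  (5,6): δ = 96.97°  ·
  (5,7): δ = 46.37°  ✓
  (6,7): δ = 129.41°  ·
antipodal pairs: 11

count = 11; pairs: (0,3), (0,4), (0,5), (1,4), (1,5), (2,5), (2,6), (3,6), (3,7), (4,7), (5,7)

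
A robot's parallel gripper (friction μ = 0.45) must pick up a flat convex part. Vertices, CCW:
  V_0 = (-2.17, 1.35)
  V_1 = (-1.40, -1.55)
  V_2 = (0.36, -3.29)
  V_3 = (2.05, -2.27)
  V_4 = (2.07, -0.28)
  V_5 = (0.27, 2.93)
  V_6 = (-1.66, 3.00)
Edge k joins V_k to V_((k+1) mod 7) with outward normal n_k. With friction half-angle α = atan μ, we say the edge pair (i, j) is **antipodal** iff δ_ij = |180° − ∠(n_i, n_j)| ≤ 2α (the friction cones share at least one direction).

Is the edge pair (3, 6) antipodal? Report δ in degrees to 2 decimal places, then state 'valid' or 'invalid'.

δ = 16.60°, valid

α = atan 0.45 = 24.23°;  2α = 48.46°
edge 3: e_3 = (+0.02, +1.99);  n_3 = (+0.9999, -0.0100)
edge 6: e_6 = (-0.51, -1.65);  n_6 = (-0.9554, +0.2953)
∠(n_3, n_6) = 163.40°
δ = |180° − 163.40°| = 16.60°
16.60° ≤ 2α = 48.46°  →  valid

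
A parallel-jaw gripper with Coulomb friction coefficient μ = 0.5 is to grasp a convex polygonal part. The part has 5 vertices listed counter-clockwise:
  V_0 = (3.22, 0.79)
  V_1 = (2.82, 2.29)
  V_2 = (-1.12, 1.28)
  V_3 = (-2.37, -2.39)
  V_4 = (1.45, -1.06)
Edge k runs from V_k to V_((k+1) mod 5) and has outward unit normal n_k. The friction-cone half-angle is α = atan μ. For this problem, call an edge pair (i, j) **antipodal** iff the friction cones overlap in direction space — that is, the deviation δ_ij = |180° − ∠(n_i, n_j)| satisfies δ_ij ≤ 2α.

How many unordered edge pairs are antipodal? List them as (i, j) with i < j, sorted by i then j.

α = atan 0.5 = 26.57°;  2α = 53.13°
n_0 = (+0.9662, +0.2577)
n_1 = (-0.2483, +0.9687)
n_2 = (-0.9466, +0.3224)
n_3 = (+0.3288, -0.9444)
n_4 = (+0.7226, -0.6913)
  (0,1): δ = 90.55°  ·
  (0,2): δ = 33.74°  ✓
  (0,3): δ = 94.27°  ·
  (0,4): δ = 121.33°  ·
  (1,2): δ = 123.19°  ·
  (1,3): δ = 4.82°  ✓
  (1,4): δ = 31.89°  ✓
  (2,3): δ = 51.99°  ✓
  (2,4): δ = 24.93°  ✓
  (3,4): δ = 152.93°  ·
antipodal pairs: 5

count = 5; pairs: (0,2), (1,3), (1,4), (2,3), (2,4)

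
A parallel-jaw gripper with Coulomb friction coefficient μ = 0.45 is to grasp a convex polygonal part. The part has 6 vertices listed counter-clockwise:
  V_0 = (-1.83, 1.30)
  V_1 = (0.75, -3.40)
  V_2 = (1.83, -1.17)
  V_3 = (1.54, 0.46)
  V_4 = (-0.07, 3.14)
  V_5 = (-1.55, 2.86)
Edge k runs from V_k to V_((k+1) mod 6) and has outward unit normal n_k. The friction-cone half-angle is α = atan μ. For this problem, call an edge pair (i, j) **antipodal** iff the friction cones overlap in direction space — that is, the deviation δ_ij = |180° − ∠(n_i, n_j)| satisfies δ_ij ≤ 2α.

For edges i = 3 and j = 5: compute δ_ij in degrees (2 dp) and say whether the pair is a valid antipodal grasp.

α = atan 0.45 = 24.23°;  2α = 48.46°
edge 3: e_3 = (-1.61, +2.68);  n_3 = (+0.8572, +0.5150)
edge 5: e_5 = (-0.28, -1.56);  n_5 = (-0.9843, +0.1767)
∠(n_3, n_5) = 138.83°
δ = |180° − 138.83°| = 41.17°
41.17° ≤ 2α = 48.46°  →  valid

δ = 41.17°, valid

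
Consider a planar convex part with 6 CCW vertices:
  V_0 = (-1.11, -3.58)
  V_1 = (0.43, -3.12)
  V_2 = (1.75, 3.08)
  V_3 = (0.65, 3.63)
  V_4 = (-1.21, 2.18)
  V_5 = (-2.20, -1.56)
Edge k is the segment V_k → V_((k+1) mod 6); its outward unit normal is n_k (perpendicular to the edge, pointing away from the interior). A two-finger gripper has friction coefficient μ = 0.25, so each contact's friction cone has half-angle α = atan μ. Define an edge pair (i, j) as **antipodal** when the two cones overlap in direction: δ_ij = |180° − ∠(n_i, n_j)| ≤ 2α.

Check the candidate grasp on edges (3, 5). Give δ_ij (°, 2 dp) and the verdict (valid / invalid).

δ = 99.59°, invalid

α = atan 0.25 = 14.04°;  2α = 28.07°
edge 3: e_3 = (-1.86, -1.45);  n_3 = (-0.6148, +0.7887)
edge 5: e_5 = (+1.09, -2.02);  n_5 = (-0.8801, -0.4749)
∠(n_3, n_5) = 80.41°
δ = |180° − 80.41°| = 99.59°
99.59° > 2α = 28.07°  →  invalid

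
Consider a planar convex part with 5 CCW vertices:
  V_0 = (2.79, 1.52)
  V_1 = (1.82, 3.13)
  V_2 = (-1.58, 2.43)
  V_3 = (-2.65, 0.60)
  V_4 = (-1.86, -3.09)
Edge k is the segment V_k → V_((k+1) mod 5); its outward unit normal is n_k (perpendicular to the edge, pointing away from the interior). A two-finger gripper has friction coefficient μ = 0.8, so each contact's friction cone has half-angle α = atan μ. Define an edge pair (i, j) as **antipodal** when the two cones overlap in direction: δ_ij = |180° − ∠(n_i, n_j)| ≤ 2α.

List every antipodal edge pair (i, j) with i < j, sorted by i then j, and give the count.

count = 5; pairs: (0,2), (0,3), (1,4), (2,4), (3,4)

α = atan 0.8 = 38.66°;  2α = 77.32°
n_0 = (+0.8566, +0.5161)
n_1 = (-0.2017, +0.9795)
n_2 = (-0.8633, +0.5048)
n_3 = (-0.9778, -0.2093)
n_4 = (+0.7040, -0.7102)
  (0,1): δ = 109.43°  ·
  (0,2): δ = 61.38°  ✓
  (0,3): δ = 18.98°  ✓
  (0,4): δ = 103.68°  ·
  (1,2): δ = 131.95°  ·
  (1,3): δ = 89.55°  ·
  (1,4): δ = 33.12°  ✓
  (2,3): δ = 137.60°  ·
  (2,4): δ = 14.93°  ✓
  (3,4): δ = 57.33°  ✓
antipodal pairs: 5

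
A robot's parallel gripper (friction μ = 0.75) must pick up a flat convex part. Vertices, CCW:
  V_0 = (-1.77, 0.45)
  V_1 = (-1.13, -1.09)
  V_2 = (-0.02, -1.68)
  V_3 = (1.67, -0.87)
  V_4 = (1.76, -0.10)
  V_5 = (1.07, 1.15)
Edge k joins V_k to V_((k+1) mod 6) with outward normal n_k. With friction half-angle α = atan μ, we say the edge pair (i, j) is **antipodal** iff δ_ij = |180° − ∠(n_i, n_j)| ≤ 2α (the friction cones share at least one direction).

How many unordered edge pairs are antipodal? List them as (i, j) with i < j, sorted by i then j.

α = atan 0.75 = 36.87°;  2α = 73.74°
n_0 = (-0.9234, -0.3838)
n_1 = (-0.4693, -0.8830)
n_2 = (+0.4322, -0.9018)
n_3 = (+0.9932, -0.1161)
n_4 = (+0.8755, +0.4833)
n_5 = (-0.2393, +0.9709)
  (0,1): δ = 140.56°  ·
  (0,2): δ = 86.96°  ·
  (0,3): δ = 29.23°  ✓
  (0,4): δ = 6.33°  ✓
  (0,5): δ = 81.28°  ·
  (1,2): δ = 126.40°  ·
  (1,3): δ = 68.67°  ✓
  (1,4): δ = 33.11°  ✓
  (1,5): δ = 41.84°  ✓
  (2,3): δ = 122.27°  ·
  (2,4): δ = 86.71°  ·
  (2,5): δ = 11.76°  ✓
  (3,4): δ = 144.43°  ·
  (3,5): δ = 69.49°  ✓
  (4,5): δ = 105.05°  ·
antipodal pairs: 7

count = 7; pairs: (0,3), (0,4), (1,3), (1,4), (1,5), (2,5), (3,5)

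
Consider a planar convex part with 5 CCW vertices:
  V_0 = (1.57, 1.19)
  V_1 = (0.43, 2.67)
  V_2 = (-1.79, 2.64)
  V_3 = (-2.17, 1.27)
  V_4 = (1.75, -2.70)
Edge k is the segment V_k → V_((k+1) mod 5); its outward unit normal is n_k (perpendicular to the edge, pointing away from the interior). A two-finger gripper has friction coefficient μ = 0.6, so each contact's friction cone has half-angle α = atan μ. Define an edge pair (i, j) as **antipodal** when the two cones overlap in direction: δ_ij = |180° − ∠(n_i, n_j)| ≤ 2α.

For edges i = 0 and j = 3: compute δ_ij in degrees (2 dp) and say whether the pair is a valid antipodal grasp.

α = atan 0.6 = 30.96°;  2α = 61.93°
edge 0: e_0 = (-1.14, +1.48);  n_0 = (+0.7922, +0.6102)
edge 3: e_3 = (+3.92, -3.97);  n_3 = (-0.7116, -0.7026)
∠(n_0, n_3) = 172.97°
δ = |180° − 172.97°| = 7.03°
7.03° ≤ 2α = 61.93°  →  valid

δ = 7.03°, valid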